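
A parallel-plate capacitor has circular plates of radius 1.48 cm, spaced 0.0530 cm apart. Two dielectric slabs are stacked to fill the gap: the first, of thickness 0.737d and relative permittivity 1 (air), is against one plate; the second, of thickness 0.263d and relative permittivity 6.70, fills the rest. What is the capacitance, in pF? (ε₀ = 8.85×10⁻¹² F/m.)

14.8 pF

A = π(1.48 cm)² = 6.88×10⁻⁴ m².
Stacked slabs ⇒ two capacitors in series, each with the full plate area.
C₁ = κ₁ε₀A/d₁ = 1.00 × 8.85×10⁻¹² × 6.88×10⁻⁴ / 3.91×10⁻⁴ = 1.56×10⁻¹¹ F.
C₂ = κ₂ε₀A/d₂ = 6.70 × 8.85×10⁻¹² × 6.88×10⁻⁴ / 1.39×10⁻⁴ = 2.93×10⁻¹⁰ F.
C = (1/C₁ + 1/C₂)⁻¹ = 1.48×10⁻¹¹ F.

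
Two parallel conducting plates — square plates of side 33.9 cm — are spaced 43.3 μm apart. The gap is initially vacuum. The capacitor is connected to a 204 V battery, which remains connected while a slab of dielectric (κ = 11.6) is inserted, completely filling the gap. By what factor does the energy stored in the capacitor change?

U₂/U₁ ≈ 11.6

Battery connected ⇒ V is held fixed.
C₂ = 11.6 C₁ and U = ½CV², so U₂/U₁ = C₂/C₁ = 11.6.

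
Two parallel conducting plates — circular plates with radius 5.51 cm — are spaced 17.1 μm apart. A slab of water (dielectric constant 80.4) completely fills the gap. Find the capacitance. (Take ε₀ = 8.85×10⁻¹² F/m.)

A = π(5.51 cm)² = 9.54×10⁻³ m².
C = κε₀A/d = 80.4 × 8.85×10⁻¹² × 9.54×10⁻³ / 1.71×10⁻⁵ = 3.97×10⁻⁷ F.

397 nF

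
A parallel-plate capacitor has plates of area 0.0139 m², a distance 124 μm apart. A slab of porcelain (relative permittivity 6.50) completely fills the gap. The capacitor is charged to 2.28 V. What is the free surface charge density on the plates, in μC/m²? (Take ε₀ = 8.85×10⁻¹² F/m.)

C = κε₀A/d = 6.50 × 8.85×10⁻¹² × 1.39×10⁻² / 1.24×10⁻⁴ = 6.45×10⁻⁹ F.
σ = Q/A = CV/A = 6.45×10⁻⁹ × 2.28 / 1.39×10⁻² = 1.06×10⁻⁶ C/m².

σ ≈ 1.06 μC/m²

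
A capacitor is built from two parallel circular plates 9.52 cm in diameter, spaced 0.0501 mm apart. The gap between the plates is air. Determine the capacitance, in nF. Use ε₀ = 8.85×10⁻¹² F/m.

A = π(9.52/2 cm)² = 7.12×10⁻³ m².
C = ε₀A/d = 8.85×10⁻¹² × 7.12×10⁻³ / 5.01×10⁻⁵ = 1.26×10⁻⁹ F.

1.26 nF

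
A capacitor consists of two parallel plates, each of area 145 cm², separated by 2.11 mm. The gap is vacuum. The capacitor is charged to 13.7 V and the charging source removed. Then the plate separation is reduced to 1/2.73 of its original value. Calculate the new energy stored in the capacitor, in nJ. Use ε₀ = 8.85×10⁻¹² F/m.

A = 145 cm² = 1.45×10⁻² m².
Initially C₁ = ε₀A/d = 8.85×10⁻¹² × 1.45×10⁻² / 2.11×10⁻³ = 6.08×10⁻¹¹ F.
U₁ = 5.71×10⁻⁹ J.
Isolated ⇒ Q is held fixed. C₂ = 2.73 C₁ and U = Q²/(2C), so U₂/U₁ = C₁/C₂ = 0.366.
U₂ = 0.366 × 5.71×10⁻⁹ = 2.09×10⁻⁹ J.

U ≈ 2.09 nJ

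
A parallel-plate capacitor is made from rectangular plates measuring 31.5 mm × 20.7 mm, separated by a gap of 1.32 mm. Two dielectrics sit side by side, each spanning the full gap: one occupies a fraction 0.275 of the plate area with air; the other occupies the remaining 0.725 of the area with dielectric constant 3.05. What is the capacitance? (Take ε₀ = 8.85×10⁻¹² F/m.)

A = 31.5 × 20.7 mm² = 6.52×10⁻⁴ m².
Side-by-side slabs ⇒ two capacitors in parallel, each spanning the full gap.
C₁ = κ₁ε₀A₁/d = 1.00 × 8.85×10⁻¹² × 1.79×10⁻⁴ / 1.32×10⁻³ = 1.20×10⁻¹² F.
C₂ = κ₂ε₀A₂/d = 3.05 × 8.85×10⁻¹² × 4.73×10⁻⁴ / 1.32×10⁻³ = 9.67×10⁻¹² F.
C = C₁ + C₂ = 1.09×10⁻¹¹ F.

C ≈ 10.9 pF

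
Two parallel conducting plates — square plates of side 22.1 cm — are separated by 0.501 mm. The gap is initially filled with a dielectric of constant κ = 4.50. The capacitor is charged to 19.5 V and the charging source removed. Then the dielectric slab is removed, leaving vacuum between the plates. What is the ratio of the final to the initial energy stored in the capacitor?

Isolated ⇒ Q is held fixed.
C₂ = 0.222 C₁ and U = Q²/(2C), so U₂/U₁ = C₁/C₂ = 4.50.

4.50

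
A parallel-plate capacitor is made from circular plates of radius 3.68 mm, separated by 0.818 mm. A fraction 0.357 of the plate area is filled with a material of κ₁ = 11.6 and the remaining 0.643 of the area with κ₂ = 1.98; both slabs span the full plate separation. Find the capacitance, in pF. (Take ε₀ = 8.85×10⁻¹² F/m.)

C ≈ 2.49 pF

A = π(3.68 mm)² = 4.25×10⁻⁵ m².
Side-by-side slabs ⇒ two capacitors in parallel, each spanning the full gap.
C₁ = κ₁ε₀A₁/d = 11.6 × 8.85×10⁻¹² × 1.52×10⁻⁵ / 8.18×10⁻⁴ = 1.91×10⁻¹² F.
C₂ = κ₂ε₀A₂/d = 1.98 × 8.85×10⁻¹² × 2.74×10⁻⁵ / 8.18×10⁻⁴ = 5.86×10⁻¹³ F.
C = C₁ + C₂ = 2.49×10⁻¹² F.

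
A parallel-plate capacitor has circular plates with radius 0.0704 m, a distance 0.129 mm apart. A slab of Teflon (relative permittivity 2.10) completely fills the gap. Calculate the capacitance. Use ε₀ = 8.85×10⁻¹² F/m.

2.24 nF

A = π(0.0704 m)² = 1.56×10⁻² m².
C = κε₀A/d = 2.10 × 8.85×10⁻¹² × 1.56×10⁻² / 1.29×10⁻⁴ = 2.24×10⁻⁹ F.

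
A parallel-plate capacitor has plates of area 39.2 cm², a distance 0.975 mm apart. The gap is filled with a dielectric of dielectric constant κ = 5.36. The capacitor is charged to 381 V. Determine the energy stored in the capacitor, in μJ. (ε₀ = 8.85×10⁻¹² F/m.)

U ≈ 13.8 μJ

A = 39.2 cm² = 3.92×10⁻³ m².
C = κε₀A/d = 5.36 × 8.85×10⁻¹² × 3.92×10⁻³ / 9.75×10⁻⁴ = 1.91×10⁻¹⁰ F.
U = ½CV² = ½ × 1.91×10⁻¹⁰ × (381)² = 1.38×10⁻⁵ J.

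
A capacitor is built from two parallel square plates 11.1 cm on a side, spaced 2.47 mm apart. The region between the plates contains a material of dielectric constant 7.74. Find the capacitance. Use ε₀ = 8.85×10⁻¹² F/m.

C ≈ 342 pF

A = (11.1 cm)² = 1.23×10⁻² m².
C = κε₀A/d = 7.74 × 8.85×10⁻¹² × 1.23×10⁻² / 2.47×10⁻³ = 3.42×10⁻¹⁰ F.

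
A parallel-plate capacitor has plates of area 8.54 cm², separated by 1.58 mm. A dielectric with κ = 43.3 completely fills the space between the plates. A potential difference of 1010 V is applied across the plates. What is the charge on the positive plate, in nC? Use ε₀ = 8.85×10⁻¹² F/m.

A = 8.54 cm² = 8.54×10⁻⁴ m².
C = κε₀A/d = 43.3 × 8.85×10⁻¹² × 8.54×10⁻⁴ / 1.58×10⁻³ = 2.07×10⁻¹⁰ F.
Q = CV = 2.07×10⁻¹⁰ × 1010 = 2.09×10⁻⁷ C.

Q ≈ 209 nC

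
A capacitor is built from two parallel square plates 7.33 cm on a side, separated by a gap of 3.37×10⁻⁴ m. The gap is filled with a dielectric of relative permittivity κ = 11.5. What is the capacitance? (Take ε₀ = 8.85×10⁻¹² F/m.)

1.62 nF

A = (7.33 cm)² = 5.37×10⁻³ m².
C = κε₀A/d = 11.5 × 8.85×10⁻¹² × 5.37×10⁻³ / 3.37×10⁻⁴ = 1.62×10⁻⁹ F.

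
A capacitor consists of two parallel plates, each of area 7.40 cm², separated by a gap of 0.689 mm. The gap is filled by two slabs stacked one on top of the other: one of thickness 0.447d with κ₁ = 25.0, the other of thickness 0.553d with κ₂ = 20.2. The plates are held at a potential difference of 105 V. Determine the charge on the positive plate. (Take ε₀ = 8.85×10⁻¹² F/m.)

A = 7.40 cm² = 7.40×10⁻⁴ m².
Stacked slabs ⇒ two capacitors in series, each with the full plate area.
C₁ = κ₁ε₀A/d₁ = 25.0 × 8.85×10⁻¹² × 7.40×10⁻⁴ / 3.08×10⁻⁴ = 5.32×10⁻¹⁰ F.
C₂ = κ₂ε₀A/d₂ = 20.2 × 8.85×10⁻¹² × 7.40×10⁻⁴ / 3.81×10⁻⁴ = 3.47×10⁻¹⁰ F.
C = (1/C₁ + 1/C₂)⁻¹ = 2.10×10⁻¹⁰ F.
Q = CV = 2.10×10⁻¹⁰ × 105 = 2.21×10⁻⁸ C.

Q ≈ 22.1 nC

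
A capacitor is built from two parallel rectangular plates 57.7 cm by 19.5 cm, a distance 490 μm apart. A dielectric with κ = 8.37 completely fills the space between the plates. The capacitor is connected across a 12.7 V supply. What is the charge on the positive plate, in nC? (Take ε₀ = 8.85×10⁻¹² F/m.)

A = 57.7 × 19.5 cm² = 0.113 m².
C = κε₀A/d = 8.37 × 8.85×10⁻¹² × 0.113 / 4.90×10⁻⁴ = 1.70×10⁻⁸ F.
Q = CV = 1.70×10⁻⁸ × 12.7 = 2.16×10⁻⁷ C.

Q ≈ 216 nC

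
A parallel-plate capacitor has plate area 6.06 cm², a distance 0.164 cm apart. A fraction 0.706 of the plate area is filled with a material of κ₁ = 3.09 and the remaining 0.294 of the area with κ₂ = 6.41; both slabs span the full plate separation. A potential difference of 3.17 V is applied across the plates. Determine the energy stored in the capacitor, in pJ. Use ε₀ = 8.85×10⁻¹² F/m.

A = 6.06 cm² = 6.06×10⁻⁴ m².
Side-by-side slabs ⇒ two capacitors in parallel, each spanning the full gap.
C₁ = κ₁ε₀A₁/d = 3.09 × 8.85×10⁻¹² × 4.28×10⁻⁴ / 1.64×10⁻³ = 7.13×10⁻¹² F.
C₂ = κ₂ε₀A₂/d = 6.41 × 8.85×10⁻¹² × 1.78×10⁻⁴ / 1.64×10⁻³ = 6.16×10⁻¹² F.
C = C₁ + C₂ = 1.33×10⁻¹¹ F.
U = ½CV² = ½ × 1.33×10⁻¹¹ × (3.17)² = 6.68×10⁻¹¹ J.

U ≈ 66.8 pJ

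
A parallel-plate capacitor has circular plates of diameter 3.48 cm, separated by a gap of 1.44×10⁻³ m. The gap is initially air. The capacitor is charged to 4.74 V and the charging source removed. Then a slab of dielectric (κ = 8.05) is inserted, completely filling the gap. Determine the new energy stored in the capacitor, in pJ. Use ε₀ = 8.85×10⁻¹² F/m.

8.16 pJ

A = π(3.48/2 cm)² = 9.51×10⁻⁴ m².
Initially C₁ = ε₀A/d = 8.85×10⁻¹² × 9.51×10⁻⁴ / 1.44×10⁻³ = 5.85×10⁻¹² F.
U₁ = 6.57×10⁻¹¹ J.
Isolated ⇒ Q is held fixed. C₂ = 8.05 C₁ and U = Q²/(2C), so U₂/U₁ = C₁/C₂ = 0.124.
U₂ = 0.124 × 6.57×10⁻¹¹ = 8.16×10⁻¹² J.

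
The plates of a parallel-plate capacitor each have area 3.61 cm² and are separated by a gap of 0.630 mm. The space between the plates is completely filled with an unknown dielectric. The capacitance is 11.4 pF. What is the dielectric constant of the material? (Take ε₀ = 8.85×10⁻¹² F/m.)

κ ≈ 2.25

A = 3.61 cm² = 3.61×10⁻⁴ m².
κ = Cd/(ε₀A) = 1.14×10⁻¹¹ × 6.30×10⁻⁴ / (8.85×10⁻¹² × 3.61×10⁻⁴) = 2.25.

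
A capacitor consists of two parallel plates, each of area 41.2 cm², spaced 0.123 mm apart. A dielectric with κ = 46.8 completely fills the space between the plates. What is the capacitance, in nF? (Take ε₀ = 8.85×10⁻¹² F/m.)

A = 41.2 cm² = 4.12×10⁻³ m².
C = κε₀A/d = 46.8 × 8.85×10⁻¹² × 4.12×10⁻³ / 1.23×10⁻⁴ = 1.39×10⁻⁸ F.

C ≈ 13.9 nF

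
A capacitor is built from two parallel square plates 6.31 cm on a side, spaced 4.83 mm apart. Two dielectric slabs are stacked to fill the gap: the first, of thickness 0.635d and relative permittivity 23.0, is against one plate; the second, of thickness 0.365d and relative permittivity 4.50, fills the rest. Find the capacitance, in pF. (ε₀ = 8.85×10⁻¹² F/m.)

A = (6.31 cm)² = 3.98×10⁻³ m².
Stacked slabs ⇒ two capacitors in series, each with the full plate area.
C₁ = κ₁ε₀A/d₁ = 23.0 × 8.85×10⁻¹² × 3.98×10⁻³ / 3.07×10⁻³ = 2.64×10⁻¹⁰ F.
C₂ = κ₂ε₀A/d₂ = 4.50 × 8.85×10⁻¹² × 3.98×10⁻³ / 1.76×10⁻³ = 8.99×10⁻¹¹ F.
C = (1/C₁ + 1/C₂)⁻¹ = 6.71×10⁻¹¹ F.

C ≈ 67.1 pF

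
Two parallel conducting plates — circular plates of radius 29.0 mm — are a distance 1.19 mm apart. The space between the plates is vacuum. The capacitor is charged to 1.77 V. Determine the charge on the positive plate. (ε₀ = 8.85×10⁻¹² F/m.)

A = π(29.0 mm)² = 2.64×10⁻³ m².
C = ε₀A/d = 8.85×10⁻¹² × 2.64×10⁻³ / 1.19×10⁻³ = 1.96×10⁻¹¹ F.
Q = CV = 1.96×10⁻¹¹ × 1.77 = 3.48×10⁻¹¹ C.

34.8 pC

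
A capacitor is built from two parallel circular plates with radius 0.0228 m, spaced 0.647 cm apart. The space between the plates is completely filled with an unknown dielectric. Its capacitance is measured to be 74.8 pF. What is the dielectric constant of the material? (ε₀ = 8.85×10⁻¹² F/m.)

A = π(0.0228 m)² = 1.63×10⁻³ m².
κ = Cd/(ε₀A) = 7.48×10⁻¹¹ × 6.47×10⁻³ / (8.85×10⁻¹² × 1.63×10⁻³) = 33.5.

κ ≈ 33.5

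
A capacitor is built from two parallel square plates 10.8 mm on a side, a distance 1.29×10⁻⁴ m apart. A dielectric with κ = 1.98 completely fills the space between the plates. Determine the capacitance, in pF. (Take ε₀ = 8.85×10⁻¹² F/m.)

A = (10.8 mm)² = 1.17×10⁻⁴ m².
C = κε₀A/d = 1.98 × 8.85×10⁻¹² × 1.17×10⁻⁴ / 1.29×10⁻⁴ = 1.58×10⁻¹¹ F.

15.8 pF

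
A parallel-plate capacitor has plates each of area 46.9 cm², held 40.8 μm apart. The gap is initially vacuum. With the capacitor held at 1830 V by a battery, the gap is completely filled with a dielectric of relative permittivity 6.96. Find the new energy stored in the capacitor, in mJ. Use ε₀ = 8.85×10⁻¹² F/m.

A = 46.9 cm² = 4.69×10⁻³ m².
Initially C₁ = ε₀A/d = 8.85×10⁻¹² × 4.69×10⁻³ / 4.08×10⁻⁵ = 1.02×10⁻⁹ F.
U₁ = 1.70×10⁻³ J.
Battery connected ⇒ V is held fixed. C₂ = 6.96 C₁ and U = ½CV², so U₂/U₁ = C₂/C₁ = 6.96.
U₂ = 6.96 × 1.70×10⁻³ = 1.19×10⁻² J.

11.9 mJ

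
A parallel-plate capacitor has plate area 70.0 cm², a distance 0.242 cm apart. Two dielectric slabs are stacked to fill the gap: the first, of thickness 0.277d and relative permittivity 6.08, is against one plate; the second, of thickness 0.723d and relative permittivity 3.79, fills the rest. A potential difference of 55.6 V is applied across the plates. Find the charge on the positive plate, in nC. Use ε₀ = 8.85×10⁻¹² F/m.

A = 70.0 cm² = 7.00×10⁻³ m².
Stacked slabs ⇒ two capacitors in series, each with the full plate area.
C₁ = κ₁ε₀A/d₁ = 6.08 × 8.85×10⁻¹² × 7.00×10⁻³ / 6.70×10⁻⁴ = 5.62×10⁻¹⁰ F.
C₂ = κ₂ε₀A/d₂ = 3.79 × 8.85×10⁻¹² × 7.00×10⁻³ / 1.75×10⁻³ = 1.34×10⁻¹⁰ F.
C = (1/C₁ + 1/C₂)⁻¹ = 1.08×10⁻¹⁰ F.
Q = CV = 1.08×10⁻¹⁰ × 55.6 = 6.02×10⁻⁹ C.

Q ≈ 6.02 nC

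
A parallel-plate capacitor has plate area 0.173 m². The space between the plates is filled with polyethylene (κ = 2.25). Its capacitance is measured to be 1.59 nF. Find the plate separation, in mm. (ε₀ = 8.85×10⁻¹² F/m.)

d = κε₀A/C = 2.25 × 8.85×10⁻¹² × 0.173 / 1.59×10⁻⁹ = 2.17×10⁻³ m.

2.17 mm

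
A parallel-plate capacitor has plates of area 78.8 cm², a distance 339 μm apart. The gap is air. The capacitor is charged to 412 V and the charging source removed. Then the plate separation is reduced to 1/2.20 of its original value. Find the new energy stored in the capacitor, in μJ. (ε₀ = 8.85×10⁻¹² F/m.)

A = 78.8 cm² = 7.88×10⁻³ m².
Initially C₁ = ε₀A/d = 8.85×10⁻¹² × 7.88×10⁻³ / 3.39×10⁻⁴ = 2.06×10⁻¹⁰ F.
U₁ = 1.75×10⁻⁵ J.
Isolated ⇒ Q is held fixed. C₂ = 2.20 C₁ and U = Q²/(2C), so U₂/U₁ = C₁/C₂ = 0.455.
U₂ = 0.455 × 1.75×10⁻⁵ = 7.94×10⁻⁶ J.

7.94 μJ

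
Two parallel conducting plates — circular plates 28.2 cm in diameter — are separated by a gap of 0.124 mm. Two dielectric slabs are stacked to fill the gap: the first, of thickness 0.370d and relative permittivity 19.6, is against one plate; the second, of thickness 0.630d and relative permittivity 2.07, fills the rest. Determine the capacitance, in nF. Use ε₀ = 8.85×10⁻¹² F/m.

A = π(28.2/2 cm)² = 6.25×10⁻² m².
Stacked slabs ⇒ two capacitors in series, each with the full plate area.
C₁ = κ₁ε₀A/d₁ = 19.6 × 8.85×10⁻¹² × 6.25×10⁻² / 4.59×10⁻⁵ = 2.36×10⁻⁷ F.
C₂ = κ₂ε₀A/d₂ = 2.07 × 8.85×10⁻¹² × 6.25×10⁻² / 7.81×10⁻⁵ = 1.46×10⁻⁸ F.
C = (1/C₁ + 1/C₂)⁻¹ = 1.38×10⁻⁸ F.

C ≈ 13.8 nF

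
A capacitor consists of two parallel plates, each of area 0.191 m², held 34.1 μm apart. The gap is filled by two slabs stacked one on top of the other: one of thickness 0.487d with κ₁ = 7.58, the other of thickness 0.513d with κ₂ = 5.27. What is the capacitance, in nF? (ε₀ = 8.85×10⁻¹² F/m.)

307 nF

Stacked slabs ⇒ two capacitors in series, each with the full plate area.
C₁ = κ₁ε₀A/d₁ = 7.58 × 8.85×10⁻¹² × 0.191 / 1.66×10⁻⁵ = 7.72×10⁻⁷ F.
C₂ = κ₂ε₀A/d₂ = 5.27 × 8.85×10⁻¹² × 0.191 / 1.75×10⁻⁵ = 5.09×10⁻⁷ F.
C = (1/C₁ + 1/C₂)⁻¹ = 3.07×10⁻⁷ F.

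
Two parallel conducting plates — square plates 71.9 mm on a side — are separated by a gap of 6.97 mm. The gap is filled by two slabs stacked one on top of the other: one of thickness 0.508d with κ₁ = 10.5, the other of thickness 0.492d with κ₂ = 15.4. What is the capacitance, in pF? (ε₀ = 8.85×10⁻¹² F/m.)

C ≈ 81.7 pF

A = (71.9 mm)² = 5.17×10⁻³ m².
Stacked slabs ⇒ two capacitors in series, each with the full plate area.
C₁ = κ₁ε₀A/d₁ = 10.5 × 8.85×10⁻¹² × 5.17×10⁻³ / 3.54×10⁻³ = 1.36×10⁻¹⁰ F.
C₂ = κ₂ε₀A/d₂ = 15.4 × 8.85×10⁻¹² × 5.17×10⁻³ / 3.43×10⁻³ = 2.05×10⁻¹⁰ F.
C = (1/C₁ + 1/C₂)⁻¹ = 8.17×10⁻¹¹ F.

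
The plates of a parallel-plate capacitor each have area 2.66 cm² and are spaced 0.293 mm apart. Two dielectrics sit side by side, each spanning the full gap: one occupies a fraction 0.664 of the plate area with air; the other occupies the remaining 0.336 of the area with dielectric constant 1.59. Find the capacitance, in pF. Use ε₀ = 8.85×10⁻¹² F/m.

C ≈ 9.63 pF

A = 2.66 cm² = 2.66×10⁻⁴ m².
Side-by-side slabs ⇒ two capacitors in parallel, each spanning the full gap.
C₁ = κ₁ε₀A₁/d = 1.00 × 8.85×10⁻¹² × 1.77×10⁻⁴ / 2.93×10⁻⁴ = 5.33×10⁻¹² F.
C₂ = κ₂ε₀A₂/d = 1.59 × 8.85×10⁻¹² × 8.94×10⁻⁵ / 2.93×10⁻⁴ = 4.29×10⁻¹² F.
C = C₁ + C₂ = 9.63×10⁻¹² F.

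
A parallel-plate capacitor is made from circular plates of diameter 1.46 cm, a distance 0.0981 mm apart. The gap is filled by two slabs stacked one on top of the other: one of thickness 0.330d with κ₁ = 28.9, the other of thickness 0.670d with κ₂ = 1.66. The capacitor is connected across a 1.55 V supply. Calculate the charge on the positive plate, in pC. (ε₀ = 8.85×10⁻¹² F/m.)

A = π(1.46/2 cm)² = 1.67×10⁻⁴ m².
Stacked slabs ⇒ two capacitors in series, each with the full plate area.
C₁ = κ₁ε₀A/d₁ = 28.9 × 8.85×10⁻¹² × 1.67×10⁻⁴ / 3.24×10⁻⁵ = 1.32×10⁻⁹ F.
C₂ = κ₂ε₀A/d₂ = 1.66 × 8.85×10⁻¹² × 1.67×10⁻⁴ / 6.57×10⁻⁵ = 3.74×10⁻¹¹ F.
C = (1/C₁ + 1/C₂)⁻¹ = 3.64×10⁻¹¹ F.
Q = CV = 3.64×10⁻¹¹ × 1.55 = 5.64×10⁻¹¹ C.

56.4 pC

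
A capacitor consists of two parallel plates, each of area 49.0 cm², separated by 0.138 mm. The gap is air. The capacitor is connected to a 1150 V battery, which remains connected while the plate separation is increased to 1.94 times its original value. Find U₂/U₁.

0.515

Battery connected ⇒ V is held fixed.
C₂ = 0.515 C₁ and U = ½CV², so U₂/U₁ = C₂/C₁ = 0.515.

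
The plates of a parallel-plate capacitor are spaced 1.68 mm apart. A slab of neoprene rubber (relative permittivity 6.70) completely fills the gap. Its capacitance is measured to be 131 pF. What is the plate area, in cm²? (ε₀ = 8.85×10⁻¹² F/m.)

A = Cd/(κε₀) = 1.31×10⁻¹⁰ × 1.68×10⁻³ / (6.70 × 8.85×10⁻¹²) = 3.71×10⁻³ m².

A ≈ 37.1 cm²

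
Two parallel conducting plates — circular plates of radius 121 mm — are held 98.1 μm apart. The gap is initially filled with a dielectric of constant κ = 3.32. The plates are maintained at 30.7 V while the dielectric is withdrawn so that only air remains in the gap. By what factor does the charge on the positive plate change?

0.301

Battery connected ⇒ V is held fixed.
C₂ = 0.301 C₁ and Q = CV, so Q₂/Q₁ = C₂/C₁ = 0.301.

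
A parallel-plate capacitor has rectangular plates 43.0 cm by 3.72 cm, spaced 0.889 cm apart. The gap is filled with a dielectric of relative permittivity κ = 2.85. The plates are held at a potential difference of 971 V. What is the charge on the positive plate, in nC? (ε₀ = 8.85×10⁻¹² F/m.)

44.1 nC

A = 43.0 × 3.72 cm² = 1.60×10⁻² m².
C = κε₀A/d = 2.85 × 8.85×10⁻¹² × 1.60×10⁻² / 8.89×10⁻³ = 4.54×10⁻¹¹ F.
Q = CV = 4.54×10⁻¹¹ × 971 = 4.41×10⁻⁸ C.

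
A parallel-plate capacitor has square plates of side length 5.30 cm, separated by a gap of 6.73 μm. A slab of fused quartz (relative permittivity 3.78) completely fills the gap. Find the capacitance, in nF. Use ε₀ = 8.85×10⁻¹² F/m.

A = (5.30 cm)² = 2.81×10⁻³ m².
C = κε₀A/d = 3.78 × 8.85×10⁻¹² × 2.81×10⁻³ / 6.73×10⁻⁶ = 1.40×10⁻⁸ F.

C ≈ 14.0 nF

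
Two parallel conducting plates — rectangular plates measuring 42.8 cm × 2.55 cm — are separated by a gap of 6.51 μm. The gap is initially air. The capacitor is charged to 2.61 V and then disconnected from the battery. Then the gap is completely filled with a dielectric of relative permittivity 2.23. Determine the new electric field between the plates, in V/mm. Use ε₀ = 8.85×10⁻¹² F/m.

180 V/mm

A = 42.8 × 2.55 cm² = 1.09×10⁻² m².
Initially C₁ = ε₀A/d = 8.85×10⁻¹² × 1.09×10⁻² / 6.51×10⁻⁶ = 1.48×10⁻⁸ F.
E₁ = 4.01×10⁵ V/m.
Isolated ⇒ Q is held fixed. V₂ = Q/C₂ = V₁/2.23; E = V/d, so E₂/E₁ = (V₂/V₁)(d₁/d₂) = 0.448.
E₂ = 0.448 × 4.01×10⁵ = 1.80×10⁵ V/m.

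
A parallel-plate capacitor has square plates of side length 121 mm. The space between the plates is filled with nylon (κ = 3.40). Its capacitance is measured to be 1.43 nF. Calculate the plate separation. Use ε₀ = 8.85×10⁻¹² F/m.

d ≈ 308 μm

A = (121 mm)² = 1.46×10⁻² m².
d = κε₀A/C = 3.40 × 8.85×10⁻¹² × 1.46×10⁻² / 1.43×10⁻⁹ = 3.08×10⁻⁴ m.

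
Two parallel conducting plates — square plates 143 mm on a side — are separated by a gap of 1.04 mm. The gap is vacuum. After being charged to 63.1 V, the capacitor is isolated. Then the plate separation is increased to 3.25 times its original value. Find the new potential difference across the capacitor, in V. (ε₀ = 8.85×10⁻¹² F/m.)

A = (143 mm)² = 2.04×10⁻² m².
Initially C₁ = ε₀A/d = 8.85×10⁻¹² × 2.04×10⁻² / 1.04×10⁻³ = 1.74×10⁻¹⁰ F.
V₁ = 63.1 V.
Isolated ⇒ Q is held fixed. C₂ = 0.308 C₁ and V = Q/C, so V₂/V₁ = C₁/C₂ = 3.25.
V₂ = 3.25 × 63.1 = 2.05×10² V.

205 V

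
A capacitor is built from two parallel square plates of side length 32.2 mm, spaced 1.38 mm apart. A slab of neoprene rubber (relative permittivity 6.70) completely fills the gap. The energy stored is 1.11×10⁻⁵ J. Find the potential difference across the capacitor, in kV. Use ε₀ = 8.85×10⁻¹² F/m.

A = (32.2 mm)² = 1.04×10⁻³ m².
C = κε₀A/d = 6.70 × 8.85×10⁻¹² × 1.04×10⁻³ / 1.38×10⁻³ = 4.46×10⁻¹¹ F.
V = √(2U/C) = √(2 × 1.11×10⁻⁵ / 4.46×10⁻¹¹) = 7.06×10² V.

0.706 kV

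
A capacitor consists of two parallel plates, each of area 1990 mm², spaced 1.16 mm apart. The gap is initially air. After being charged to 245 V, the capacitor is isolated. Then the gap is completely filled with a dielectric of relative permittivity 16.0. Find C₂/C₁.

C = κε₀A/d scales with κ, so C₂/C₁ = κ = 16.0.

C₂/C₁ ≈ 16.0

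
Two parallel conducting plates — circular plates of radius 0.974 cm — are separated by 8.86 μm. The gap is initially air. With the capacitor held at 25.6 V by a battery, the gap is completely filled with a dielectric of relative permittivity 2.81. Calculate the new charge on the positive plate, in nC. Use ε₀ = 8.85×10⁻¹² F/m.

21.4 nC

A = π(0.974 cm)² = 2.98×10⁻⁴ m².
Initially C₁ = ε₀A/d = 8.85×10⁻¹² × 2.98×10⁻⁴ / 8.86×10⁻⁶ = 2.98×10⁻¹⁰ F.
Q₁ = 7.62×10⁻⁹ C.
Battery connected ⇒ V is held fixed. C₂ = 2.81 C₁ and Q = CV, so Q₂/Q₁ = C₂/C₁ = 2.81.
Q₂ = 2.81 × 7.62×10⁻⁹ = 2.14×10⁻⁸ C.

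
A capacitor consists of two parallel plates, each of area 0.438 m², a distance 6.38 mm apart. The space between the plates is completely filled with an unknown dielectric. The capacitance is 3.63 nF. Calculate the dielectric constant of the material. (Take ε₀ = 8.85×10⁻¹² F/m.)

κ = Cd/(ε₀A) = 3.63×10⁻⁹ × 6.38×10⁻³ / (8.85×10⁻¹² × 0.438) = 5.97.

κ ≈ 5.97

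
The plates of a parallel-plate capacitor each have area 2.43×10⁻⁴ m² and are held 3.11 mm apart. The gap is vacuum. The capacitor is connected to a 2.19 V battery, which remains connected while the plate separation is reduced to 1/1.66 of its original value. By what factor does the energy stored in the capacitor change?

Battery connected ⇒ V is held fixed.
C₂ = 1.66 C₁ and U = ½CV², so U₂/U₁ = C₂/C₁ = 1.66.

U₂/U₁ ≈ 1.66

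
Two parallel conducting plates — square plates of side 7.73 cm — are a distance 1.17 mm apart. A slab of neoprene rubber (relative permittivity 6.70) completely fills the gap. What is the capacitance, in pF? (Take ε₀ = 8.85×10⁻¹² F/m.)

A = (7.73 cm)² = 5.98×10⁻³ m².
C = κε₀A/d = 6.70 × 8.85×10⁻¹² × 5.98×10⁻³ / 1.17×10⁻³ = 3.03×10⁻¹⁰ F.

C ≈ 303 pF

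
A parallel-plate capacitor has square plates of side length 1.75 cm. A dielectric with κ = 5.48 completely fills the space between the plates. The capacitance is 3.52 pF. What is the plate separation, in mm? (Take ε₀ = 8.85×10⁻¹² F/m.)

4.22 mm

A = (1.75 cm)² = 3.06×10⁻⁴ m².
d = κε₀A/C = 5.48 × 8.85×10⁻¹² × 3.06×10⁻⁴ / 3.52×10⁻¹² = 4.22×10⁻³ m.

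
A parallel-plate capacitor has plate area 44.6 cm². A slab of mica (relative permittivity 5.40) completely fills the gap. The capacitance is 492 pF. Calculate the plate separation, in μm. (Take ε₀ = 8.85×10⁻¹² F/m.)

A = 44.6 cm² = 4.46×10⁻³ m².
d = κε₀A/C = 5.40 × 8.85×10⁻¹² × 4.46×10⁻³ / 4.92×10⁻¹⁰ = 4.33×10⁻⁴ m.

d ≈ 433 μm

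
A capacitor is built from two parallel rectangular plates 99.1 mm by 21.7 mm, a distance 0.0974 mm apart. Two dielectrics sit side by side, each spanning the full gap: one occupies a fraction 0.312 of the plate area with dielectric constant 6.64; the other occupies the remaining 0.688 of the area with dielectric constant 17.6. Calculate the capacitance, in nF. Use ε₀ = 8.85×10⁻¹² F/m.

C ≈ 2.77 nF

A = 99.1 × 21.7 mm² = 2.15×10⁻³ m².
Side-by-side slabs ⇒ two capacitors in parallel, each spanning the full gap.
C₁ = κ₁ε₀A₁/d = 6.64 × 8.85×10⁻¹² × 6.71×10⁻⁴ / 9.74×10⁻⁵ = 4.05×10⁻¹⁰ F.
C₂ = κ₂ε₀A₂/d = 17.6 × 8.85×10⁻¹² × 1.48×10⁻³ / 9.74×10⁻⁵ = 2.37×10⁻⁹ F.
C = C₁ + C₂ = 2.77×10⁻⁹ F.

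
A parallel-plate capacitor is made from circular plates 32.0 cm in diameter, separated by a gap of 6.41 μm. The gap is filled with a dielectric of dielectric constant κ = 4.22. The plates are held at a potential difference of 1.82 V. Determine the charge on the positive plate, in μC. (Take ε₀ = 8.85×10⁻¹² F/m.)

A = π(32.0/2 cm)² = 8.04×10⁻² m².
C = κε₀A/d = 4.22 × 8.85×10⁻¹² × 8.04×10⁻² / 6.41×10⁻⁶ = 4.69×10⁻⁷ F.
Q = CV = 4.69×10⁻⁷ × 1.82 = 8.53×10⁻⁷ C.

Q ≈ 0.853 μC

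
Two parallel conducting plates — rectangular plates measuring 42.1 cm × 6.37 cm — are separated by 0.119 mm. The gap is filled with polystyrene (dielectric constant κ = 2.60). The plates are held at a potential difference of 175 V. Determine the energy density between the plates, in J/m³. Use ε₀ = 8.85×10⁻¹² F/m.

u ≈ 24.9 J/m³

E = V/d = 175 / 1.19×10⁻⁴ = 1.47×10⁶ V/m.
u = ½κε₀E² = ½ × 2.60 × 8.85×10⁻¹² × (1.47×10⁶)² = 24.9 J/m³.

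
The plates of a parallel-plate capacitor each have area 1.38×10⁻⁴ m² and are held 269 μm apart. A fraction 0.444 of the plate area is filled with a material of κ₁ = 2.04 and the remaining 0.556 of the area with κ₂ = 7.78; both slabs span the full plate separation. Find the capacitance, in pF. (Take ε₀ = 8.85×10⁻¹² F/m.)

Side-by-side slabs ⇒ two capacitors in parallel, each spanning the full gap.
C₁ = κ₁ε₀A₁/d = 2.04 × 8.85×10⁻¹² × 6.13×10⁻⁵ / 2.69×10⁻⁴ = 4.11×10⁻¹² F.
C₂ = κ₂ε₀A₂/d = 7.78 × 8.85×10⁻¹² × 7.67×10⁻⁵ / 2.69×10⁻⁴ = 1.96×10⁻¹¹ F.
C = C₁ + C₂ = 2.38×10⁻¹¹ F.

C ≈ 23.8 pF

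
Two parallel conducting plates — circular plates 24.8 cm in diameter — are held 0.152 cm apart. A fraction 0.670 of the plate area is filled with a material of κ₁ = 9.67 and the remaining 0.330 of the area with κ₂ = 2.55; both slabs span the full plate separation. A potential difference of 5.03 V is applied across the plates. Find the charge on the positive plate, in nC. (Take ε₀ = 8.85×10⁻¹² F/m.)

Q ≈ 10.4 nC

A = π(24.8/2 cm)² = 4.83×10⁻² m².
Side-by-side slabs ⇒ two capacitors in parallel, each spanning the full gap.
C₁ = κ₁ε₀A₁/d = 9.67 × 8.85×10⁻¹² × 3.24×10⁻² / 1.52×10⁻³ = 1.82×10⁻⁹ F.
C₂ = κ₂ε₀A₂/d = 2.55 × 8.85×10⁻¹² × 1.59×10⁻² / 1.52×10⁻³ = 2.37×10⁻¹⁰ F.
C = C₁ + C₂ = 2.06×10⁻⁹ F.
Q = CV = 2.06×10⁻⁹ × 5.03 = 1.04×10⁻⁸ C.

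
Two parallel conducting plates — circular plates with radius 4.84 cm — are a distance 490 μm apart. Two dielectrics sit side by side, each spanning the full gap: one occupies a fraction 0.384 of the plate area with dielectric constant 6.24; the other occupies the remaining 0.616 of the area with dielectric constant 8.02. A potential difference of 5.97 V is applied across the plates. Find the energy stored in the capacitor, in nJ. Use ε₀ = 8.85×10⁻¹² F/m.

A = π(4.84 cm)² = 7.36×10⁻³ m².
Side-by-side slabs ⇒ two capacitors in parallel, each spanning the full gap.
C₁ = κ₁ε₀A₁/d = 6.24 × 8.85×10⁻¹² × 2.83×10⁻³ / 4.90×10⁻⁴ = 3.18×10⁻¹⁰ F.
C₂ = κ₂ε₀A₂/d = 8.02 × 8.85×10⁻¹² × 4.53×10⁻³ / 4.90×10⁻⁴ = 6.57×10⁻¹⁰ F.
C = C₁ + C₂ = 9.75×10⁻¹⁰ F.
U = ½CV² = ½ × 9.75×10⁻¹⁰ × (5.97)² = 1.74×10⁻⁸ J.

17.4 nJ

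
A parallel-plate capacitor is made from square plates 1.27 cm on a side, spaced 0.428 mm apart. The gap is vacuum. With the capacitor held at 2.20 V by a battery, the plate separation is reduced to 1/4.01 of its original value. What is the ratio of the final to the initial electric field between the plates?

Battery connected ⇒ V is held fixed.
E = V/d, so E₂/E₁ = d₁/d₂ = 4.01.

4.01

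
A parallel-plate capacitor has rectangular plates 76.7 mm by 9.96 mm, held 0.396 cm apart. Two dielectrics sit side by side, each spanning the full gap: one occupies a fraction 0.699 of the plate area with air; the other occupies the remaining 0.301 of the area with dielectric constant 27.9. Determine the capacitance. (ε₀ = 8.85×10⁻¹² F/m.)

A = 76.7 × 9.96 mm² = 7.64×10⁻⁴ m².
Side-by-side slabs ⇒ two capacitors in parallel, each spanning the full gap.
C₁ = κ₁ε₀A₁/d = 1.00 × 8.85×10⁻¹² × 5.34×10⁻⁴ / 3.96×10⁻³ = 1.19×10⁻¹² F.
C₂ = κ₂ε₀A₂/d = 27.9 × 8.85×10⁻¹² × 2.30×10⁻⁴ / 3.96×10⁻³ = 1.43×10⁻¹¹ F.
C = C₁ + C₂ = 1.55×10⁻¹¹ F.

C ≈ 15.5 pF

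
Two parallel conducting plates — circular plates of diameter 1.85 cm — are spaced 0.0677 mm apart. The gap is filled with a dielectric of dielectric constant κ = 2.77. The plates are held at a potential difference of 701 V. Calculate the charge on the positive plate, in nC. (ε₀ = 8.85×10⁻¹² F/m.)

A = π(1.85/2 cm)² = 2.69×10⁻⁴ m².
C = κε₀A/d = 2.77 × 8.85×10⁻¹² × 2.69×10⁻⁴ / 6.77×10⁻⁵ = 9.73×10⁻¹¹ F.
Q = CV = 9.73×10⁻¹¹ × 701 = 6.82×10⁻⁸ C.

Q ≈ 68.2 nC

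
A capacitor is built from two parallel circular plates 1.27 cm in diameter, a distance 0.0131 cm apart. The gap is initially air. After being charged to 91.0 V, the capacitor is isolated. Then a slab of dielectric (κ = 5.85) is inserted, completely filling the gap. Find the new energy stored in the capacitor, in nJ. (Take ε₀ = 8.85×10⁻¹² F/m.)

6.06 nJ

A = π(1.27/2 cm)² = 1.27×10⁻⁴ m².
Initially C₁ = ε₀A/d = 8.85×10⁻¹² × 1.27×10⁻⁴ / 1.31×10⁻⁴ = 8.56×10⁻¹² F.
U₁ = 3.54×10⁻⁸ J.
Isolated ⇒ Q is held fixed. C₂ = 5.85 C₁ and U = Q²/(2C), so U₂/U₁ = C₁/C₂ = 0.171.
U₂ = 0.171 × 3.54×10⁻⁸ = 6.06×10⁻⁹ J.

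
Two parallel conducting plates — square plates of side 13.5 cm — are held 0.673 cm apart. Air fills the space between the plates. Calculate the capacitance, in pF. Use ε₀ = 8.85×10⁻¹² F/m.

A = (13.5 cm)² = 1.82×10⁻² m².
C = ε₀A/d = 8.85×10⁻¹² × 1.82×10⁻² / 6.73×10⁻³ = 2.40×10⁻¹¹ F.

C ≈ 24.0 pF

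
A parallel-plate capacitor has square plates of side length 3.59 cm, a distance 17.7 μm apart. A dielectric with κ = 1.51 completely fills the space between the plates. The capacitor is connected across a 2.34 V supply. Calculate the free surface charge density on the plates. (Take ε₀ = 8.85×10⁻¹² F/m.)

A = (3.59 cm)² = 1.29×10⁻³ m².
C = κε₀A/d = 1.51 × 8.85×10⁻¹² × 1.29×10⁻³ / 1.77×10⁻⁵ = 9.73×10⁻¹⁰ F.
σ = Q/A = CV/A = 9.73×10⁻¹⁰ × 2.34 / 1.29×10⁻³ = 1.77×10⁻⁶ C/m².

1.77 μC/m²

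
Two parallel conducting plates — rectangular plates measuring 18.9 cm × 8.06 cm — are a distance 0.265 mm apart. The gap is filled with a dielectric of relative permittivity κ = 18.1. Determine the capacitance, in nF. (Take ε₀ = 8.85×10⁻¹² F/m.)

A = 18.9 × 8.06 cm² = 1.52×10⁻² m².
C = κε₀A/d = 18.1 × 8.85×10⁻¹² × 1.52×10⁻² / 2.65×10⁻⁴ = 9.21×10⁻⁹ F.

C ≈ 9.21 nF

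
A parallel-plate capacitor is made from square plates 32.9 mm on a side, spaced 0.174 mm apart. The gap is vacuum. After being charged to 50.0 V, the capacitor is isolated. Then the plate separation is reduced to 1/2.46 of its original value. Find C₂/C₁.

C = ε₀A/d scales as 1/d, so C₂/C₁ = d₁/d₂ = 2.46.

C₂/C₁ ≈ 2.46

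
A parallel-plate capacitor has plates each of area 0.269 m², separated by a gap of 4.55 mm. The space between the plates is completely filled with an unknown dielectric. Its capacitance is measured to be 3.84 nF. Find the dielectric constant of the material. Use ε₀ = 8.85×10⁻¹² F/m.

7.34

κ = Cd/(ε₀A) = 3.84×10⁻⁹ × 4.55×10⁻³ / (8.85×10⁻¹² × 0.269) = 7.34.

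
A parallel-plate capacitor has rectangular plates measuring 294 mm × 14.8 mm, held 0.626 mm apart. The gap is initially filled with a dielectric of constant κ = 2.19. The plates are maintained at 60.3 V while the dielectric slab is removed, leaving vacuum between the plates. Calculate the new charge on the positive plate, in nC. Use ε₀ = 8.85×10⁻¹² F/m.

A = 294 × 14.8 mm² = 4.35×10⁻³ m².
Initially C₁ = κε₀A/d = 2.19 × 8.85×10⁻¹² × 4.35×10⁻³ / 6.26×10⁻⁴ = 1.35×10⁻¹⁰ F.
Q₁ = 8.12×10⁻⁹ C.
Battery connected ⇒ V is held fixed. C₂ = 0.457 C₁ and Q = CV, so Q₂/Q₁ = C₂/C₁ = 0.457.
Q₂ = 0.457 × 8.12×10⁻⁹ = 3.71×10⁻⁹ C.

Q ≈ 3.71 nC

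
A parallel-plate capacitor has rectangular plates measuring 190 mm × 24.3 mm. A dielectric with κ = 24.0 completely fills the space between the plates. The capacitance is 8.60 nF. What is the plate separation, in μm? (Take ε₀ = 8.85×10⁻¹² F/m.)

d ≈ 114 μm

A = 190 × 24.3 mm² = 4.62×10⁻³ m².
d = κε₀A/C = 24.0 × 8.85×10⁻¹² × 4.62×10⁻³ / 8.60×10⁻⁹ = 1.14×10⁻⁴ m.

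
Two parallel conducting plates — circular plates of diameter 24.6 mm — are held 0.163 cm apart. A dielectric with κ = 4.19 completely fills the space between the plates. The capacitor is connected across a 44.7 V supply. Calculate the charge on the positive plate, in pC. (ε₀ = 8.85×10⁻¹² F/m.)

Q ≈ 483 pC

A = π(24.6/2 mm)² = 4.75×10⁻⁴ m².
C = κε₀A/d = 4.19 × 8.85×10⁻¹² × 4.75×10⁻⁴ / 1.63×10⁻³ = 1.08×10⁻¹¹ F.
Q = CV = 1.08×10⁻¹¹ × 44.7 = 4.83×10⁻¹⁰ C.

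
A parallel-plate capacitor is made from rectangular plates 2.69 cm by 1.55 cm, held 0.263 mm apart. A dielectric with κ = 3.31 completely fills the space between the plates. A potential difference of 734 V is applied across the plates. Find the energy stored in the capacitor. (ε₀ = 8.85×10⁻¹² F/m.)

A = 2.69 × 1.55 cm² = 4.17×10⁻⁴ m².
C = κε₀A/d = 3.31 × 8.85×10⁻¹² × 4.17×10⁻⁴ / 2.63×10⁻⁴ = 4.64×10⁻¹¹ F.
U = ½CV² = ½ × 4.64×10⁻¹¹ × (734)² = 1.25×10⁻⁵ J.

U ≈ 12.5 μJ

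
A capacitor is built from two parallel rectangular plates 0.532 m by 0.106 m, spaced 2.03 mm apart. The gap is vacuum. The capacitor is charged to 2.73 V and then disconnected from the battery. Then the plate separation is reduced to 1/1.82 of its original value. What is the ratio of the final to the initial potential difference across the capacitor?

V₂/V₁ ≈ 0.549

Isolated ⇒ Q is held fixed.
C₂ = 1.82 C₁ and V = Q/C, so V₂/V₁ = C₁/C₂ = 0.549.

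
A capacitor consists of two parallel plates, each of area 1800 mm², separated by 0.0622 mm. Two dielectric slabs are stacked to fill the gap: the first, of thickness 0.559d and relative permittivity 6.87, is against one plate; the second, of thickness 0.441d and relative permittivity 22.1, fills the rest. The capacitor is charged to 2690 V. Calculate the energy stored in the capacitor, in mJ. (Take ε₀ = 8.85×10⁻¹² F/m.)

9.15 mJ

A = 1800 mm² = 1.80×10⁻³ m².
Stacked slabs ⇒ two capacitors in series, each with the full plate area.
C₁ = κ₁ε₀A/d₁ = 6.87 × 8.85×10⁻¹² × 1.80×10⁻³ / 3.48×10⁻⁵ = 3.15×10⁻⁹ F.
C₂ = κ₂ε₀A/d₂ = 22.1 × 8.85×10⁻¹² × 1.80×10⁻³ / 2.74×10⁻⁵ = 1.28×10⁻⁸ F.
C = (1/C₁ + 1/C₂)⁻¹ = 2.53×10⁻⁹ F.
U = ½CV² = ½ × 2.53×10⁻⁹ × (2690)² = 9.15×10⁻³ J.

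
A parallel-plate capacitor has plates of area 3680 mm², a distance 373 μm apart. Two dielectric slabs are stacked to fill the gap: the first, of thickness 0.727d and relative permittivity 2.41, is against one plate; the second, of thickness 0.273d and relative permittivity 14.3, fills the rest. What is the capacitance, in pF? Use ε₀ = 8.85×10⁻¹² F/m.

A = 3680 mm² = 3.68×10⁻³ m².
Stacked slabs ⇒ two capacitors in series, each with the full plate area.
C₁ = κ₁ε₀A/d₁ = 2.41 × 8.85×10⁻¹² × 3.68×10⁻³ / 2.71×10⁻⁴ = 2.89×10⁻¹⁰ F.
C₂ = κ₂ε₀A/d₂ = 14.3 × 8.85×10⁻¹² × 3.68×10⁻³ / 1.02×10⁻⁴ = 4.57×10⁻⁹ F.
C = (1/C₁ + 1/C₂)⁻¹ = 2.72×10⁻¹⁰ F.

C ≈ 272 pF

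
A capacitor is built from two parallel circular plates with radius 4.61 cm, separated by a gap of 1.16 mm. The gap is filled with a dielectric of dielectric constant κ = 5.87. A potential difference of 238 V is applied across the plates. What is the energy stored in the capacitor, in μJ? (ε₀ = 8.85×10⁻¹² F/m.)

A = π(4.61 cm)² = 6.68×10⁻³ m².
C = κε₀A/d = 5.87 × 8.85×10⁻¹² × 6.68×10⁻³ / 1.16×10⁻³ = 2.99×10⁻¹⁰ F.
U = ½CV² = ½ × 2.99×10⁻¹⁰ × (238)² = 8.47×10⁻⁶ J.

U ≈ 8.47 μJ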